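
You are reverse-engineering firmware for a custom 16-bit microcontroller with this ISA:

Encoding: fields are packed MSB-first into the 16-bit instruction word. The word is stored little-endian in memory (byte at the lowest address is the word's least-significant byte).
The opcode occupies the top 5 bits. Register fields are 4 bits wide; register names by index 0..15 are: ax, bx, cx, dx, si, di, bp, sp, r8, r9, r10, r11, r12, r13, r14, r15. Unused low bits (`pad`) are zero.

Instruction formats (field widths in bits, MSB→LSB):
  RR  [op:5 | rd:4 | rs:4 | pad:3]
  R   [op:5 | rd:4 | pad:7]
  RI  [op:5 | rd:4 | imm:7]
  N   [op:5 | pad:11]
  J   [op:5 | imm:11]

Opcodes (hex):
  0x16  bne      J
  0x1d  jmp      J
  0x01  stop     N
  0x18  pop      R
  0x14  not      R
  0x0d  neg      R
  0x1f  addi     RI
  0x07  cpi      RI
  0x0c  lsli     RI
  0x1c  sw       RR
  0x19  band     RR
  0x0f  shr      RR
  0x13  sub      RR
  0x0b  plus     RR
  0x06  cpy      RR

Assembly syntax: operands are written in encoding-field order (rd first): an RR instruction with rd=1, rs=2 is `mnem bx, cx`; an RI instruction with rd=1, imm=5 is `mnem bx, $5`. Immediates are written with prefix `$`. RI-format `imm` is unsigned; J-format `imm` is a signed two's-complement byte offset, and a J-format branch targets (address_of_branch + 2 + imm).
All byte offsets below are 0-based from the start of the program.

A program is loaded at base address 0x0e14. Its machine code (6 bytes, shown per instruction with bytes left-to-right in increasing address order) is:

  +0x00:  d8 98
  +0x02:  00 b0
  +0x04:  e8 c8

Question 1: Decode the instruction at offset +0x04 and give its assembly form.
off 0x04: read e8 c8 as little → 0xc8e8
  op=0xc8e8>>11=0x19 ⇒ band (RR)
  rd: (w>>7)&0xf=0x1 → bx
  rs: (w>>3)&0xf=0xd → r13

band bx, r13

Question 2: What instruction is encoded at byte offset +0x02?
bne $0

@+02  little-endian(00 b0) = 0xb000
  opcode bits[15:11]=0x16: bne/J
  imm@[10:0]=0x0 ⇒ $0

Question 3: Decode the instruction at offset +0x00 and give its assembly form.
off 0x00: read d8 98 as little → 0x98d8
  op=0x98d8>>11=0x13 ⇒ sub (RR)
  [10:7] rd=1 = bx
  [6:3] rs=11 = r11

sub bx, r11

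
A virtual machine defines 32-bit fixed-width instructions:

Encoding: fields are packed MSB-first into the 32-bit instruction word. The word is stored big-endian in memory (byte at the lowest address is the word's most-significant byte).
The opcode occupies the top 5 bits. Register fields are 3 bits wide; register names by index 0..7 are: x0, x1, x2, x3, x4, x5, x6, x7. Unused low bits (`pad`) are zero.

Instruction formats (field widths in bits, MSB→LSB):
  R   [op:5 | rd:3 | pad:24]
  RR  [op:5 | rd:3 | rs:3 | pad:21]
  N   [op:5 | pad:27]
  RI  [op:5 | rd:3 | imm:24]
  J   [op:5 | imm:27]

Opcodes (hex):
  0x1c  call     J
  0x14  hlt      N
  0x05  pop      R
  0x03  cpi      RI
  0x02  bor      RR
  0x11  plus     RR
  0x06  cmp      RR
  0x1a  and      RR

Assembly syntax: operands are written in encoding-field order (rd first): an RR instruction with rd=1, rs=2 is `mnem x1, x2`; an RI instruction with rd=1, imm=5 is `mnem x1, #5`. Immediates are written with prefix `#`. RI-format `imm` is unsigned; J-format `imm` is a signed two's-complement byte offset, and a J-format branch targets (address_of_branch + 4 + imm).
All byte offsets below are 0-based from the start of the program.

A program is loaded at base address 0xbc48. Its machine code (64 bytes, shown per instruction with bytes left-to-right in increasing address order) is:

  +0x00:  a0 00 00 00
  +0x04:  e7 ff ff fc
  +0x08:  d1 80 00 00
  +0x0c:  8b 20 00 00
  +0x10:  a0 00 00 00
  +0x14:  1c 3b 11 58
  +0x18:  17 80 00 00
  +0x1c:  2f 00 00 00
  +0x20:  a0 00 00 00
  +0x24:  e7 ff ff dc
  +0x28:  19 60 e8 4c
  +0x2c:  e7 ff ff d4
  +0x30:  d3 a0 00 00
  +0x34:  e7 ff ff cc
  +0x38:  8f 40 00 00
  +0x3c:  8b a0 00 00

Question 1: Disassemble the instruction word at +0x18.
bor x7, x4

off 0x18: read 17 80 00 00 as big → 0x17800000
  top 5b → 0x2 → bor [RR]
  [26:24] rd=7 = x7
  [23:21] rs=4 = x4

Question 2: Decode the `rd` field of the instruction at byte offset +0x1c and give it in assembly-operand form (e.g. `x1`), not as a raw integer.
x7

off 0x1c: read 2f 00 00 00 as big → 0x2f000000
  opcode bits[31:27]=0x5: pop/R
  [26:24] rd=7 = x7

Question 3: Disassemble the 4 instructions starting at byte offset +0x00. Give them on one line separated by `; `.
+0x00: a0 00 00 00 ⇒ word 0xa0000000 (big)
  opcode bits[31:27]=0x14: hlt/N
+0x04: e7 ff ff fc ⇒ word 0xe7fffffc (big)
  opcode bits[31:27]=0x1c: call/J
  imm: (w>>0)&0x7ffffff=0x7fffffc (s27→-4) → #-4
+0x08: d1 80 00 00 ⇒ word 0xd1800000 (big)
  opcode bits[31:27]=0x1a: and/RR
  rd: (w>>24)&0x7=0x1 → x1
  rs: (w>>21)&0x7=0x4 → x4
+0x0c: 8b 20 00 00 ⇒ word 0x8b200000 (big)
  opcode bits[31:27]=0x11: plus/RR
  rd: (w>>24)&0x7=0x3 → x3
  rs: (w>>21)&0x7=0x1 → x1

hlt; call #-4; and x1, x4; plus x3, x1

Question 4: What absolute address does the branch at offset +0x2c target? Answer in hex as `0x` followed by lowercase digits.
0xbc4c

@+2c  big-endian(e7 ff ff d4) = 0xe7ffffd4
  top 5b → 0x1c → call [J]
  imm: (w>>0)&0x7ffffff=0x7ffffd4 (s27→-44) → #-44
  target = base 0xbc48 + off 0x2c + 4 + imm -44 = 0xbc4c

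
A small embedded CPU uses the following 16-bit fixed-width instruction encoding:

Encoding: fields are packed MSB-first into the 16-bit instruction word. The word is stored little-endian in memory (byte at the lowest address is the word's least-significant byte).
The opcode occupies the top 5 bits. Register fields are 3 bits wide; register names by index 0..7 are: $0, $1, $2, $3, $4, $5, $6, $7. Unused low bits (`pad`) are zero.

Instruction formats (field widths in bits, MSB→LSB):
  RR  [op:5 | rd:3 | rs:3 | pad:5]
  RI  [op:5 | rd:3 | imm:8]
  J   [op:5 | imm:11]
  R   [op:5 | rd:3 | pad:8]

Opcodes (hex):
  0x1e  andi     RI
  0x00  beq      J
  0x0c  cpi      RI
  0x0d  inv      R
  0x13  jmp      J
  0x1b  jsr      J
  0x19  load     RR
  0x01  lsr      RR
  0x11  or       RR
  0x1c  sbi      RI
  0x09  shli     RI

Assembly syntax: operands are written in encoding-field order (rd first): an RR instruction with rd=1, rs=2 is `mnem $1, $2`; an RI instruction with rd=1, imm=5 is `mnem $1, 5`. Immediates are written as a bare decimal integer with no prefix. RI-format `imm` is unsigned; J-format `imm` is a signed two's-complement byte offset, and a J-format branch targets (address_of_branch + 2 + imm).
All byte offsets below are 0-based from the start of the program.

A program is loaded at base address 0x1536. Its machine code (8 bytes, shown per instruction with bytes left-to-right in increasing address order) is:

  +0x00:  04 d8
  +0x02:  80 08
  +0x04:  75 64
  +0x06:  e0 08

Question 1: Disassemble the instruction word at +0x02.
lsr $0, $4

+0x02: 80 08 ⇒ word 0x0880 (little)
  opcode bits[15:11]=0x1: lsr/RR
  rd@[10:8]=0x0 ⇒ $0
  rs@[7:5]=0x4 ⇒ $4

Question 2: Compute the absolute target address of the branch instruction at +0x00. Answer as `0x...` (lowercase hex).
[00] 04 d8 → 0xd804
  op=0xd804>>11=0x1b ⇒ jsr (J)
  [10:0] imm=4 = 4
  target = base 0x1536 + off 0x00 + 2 + imm 4 = 0x153c

0x153c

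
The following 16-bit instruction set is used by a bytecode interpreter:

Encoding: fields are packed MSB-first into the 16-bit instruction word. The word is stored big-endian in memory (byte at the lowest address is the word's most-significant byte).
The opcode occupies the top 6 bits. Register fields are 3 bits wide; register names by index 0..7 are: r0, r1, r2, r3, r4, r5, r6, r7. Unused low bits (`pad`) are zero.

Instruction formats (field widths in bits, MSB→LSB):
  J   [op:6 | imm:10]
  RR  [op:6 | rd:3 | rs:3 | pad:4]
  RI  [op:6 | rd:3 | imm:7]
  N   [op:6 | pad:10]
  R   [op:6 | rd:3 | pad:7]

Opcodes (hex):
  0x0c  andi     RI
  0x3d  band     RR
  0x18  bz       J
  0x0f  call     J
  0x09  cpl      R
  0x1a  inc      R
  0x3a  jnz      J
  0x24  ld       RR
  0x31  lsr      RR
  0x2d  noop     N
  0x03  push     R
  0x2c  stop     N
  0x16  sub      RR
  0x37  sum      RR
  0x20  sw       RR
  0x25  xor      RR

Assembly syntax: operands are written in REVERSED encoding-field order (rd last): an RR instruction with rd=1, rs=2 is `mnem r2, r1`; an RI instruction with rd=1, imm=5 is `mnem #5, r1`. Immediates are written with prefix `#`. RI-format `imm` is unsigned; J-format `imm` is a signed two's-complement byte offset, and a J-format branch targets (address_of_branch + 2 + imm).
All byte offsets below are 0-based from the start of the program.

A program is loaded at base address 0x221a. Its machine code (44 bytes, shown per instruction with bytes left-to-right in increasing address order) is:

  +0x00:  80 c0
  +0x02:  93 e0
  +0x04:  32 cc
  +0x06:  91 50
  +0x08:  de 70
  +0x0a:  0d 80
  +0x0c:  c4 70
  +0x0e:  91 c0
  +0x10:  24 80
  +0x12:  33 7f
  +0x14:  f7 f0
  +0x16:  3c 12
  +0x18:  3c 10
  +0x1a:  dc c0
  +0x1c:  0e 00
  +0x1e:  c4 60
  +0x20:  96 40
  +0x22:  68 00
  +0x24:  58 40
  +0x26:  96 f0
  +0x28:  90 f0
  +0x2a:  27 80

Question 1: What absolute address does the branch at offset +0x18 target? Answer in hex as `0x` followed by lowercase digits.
+0x18: 3c 10 ⇒ word 0x3c10 (big)
  top 6b → 0xf → call [J]
  [9:0] imm=16 = #16
  target = base 0x221a + off 0x18 + 2 + imm 16 = 0x2244

0x2244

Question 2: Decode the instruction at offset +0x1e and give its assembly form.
lsr r6, r0

[1e] c4 60 → 0xc460
  top 6b → 0x31 → lsr [RR]
  rd: (w>>7)&0x7=0x0 → r0
  rs: (w>>4)&0x7=0x6 → r6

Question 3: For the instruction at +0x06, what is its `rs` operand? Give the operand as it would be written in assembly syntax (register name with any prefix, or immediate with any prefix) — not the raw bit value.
+0x06: 91 50 ⇒ word 0x9150 (big)
  op=0x9150>>10=0x24 ⇒ ld (RR)
  rd: (w>>7)&0x7=0x2 → r2
  rs: (w>>4)&0x7=0x5 → r5

r5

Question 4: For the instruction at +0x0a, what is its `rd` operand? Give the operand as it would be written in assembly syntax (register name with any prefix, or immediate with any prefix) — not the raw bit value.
off 0x0a: read 0d 80 as big → 0x0d80
  top 6b → 0x3 → push [R]
  rd: (w>>7)&0x7=0x3 → r3

r3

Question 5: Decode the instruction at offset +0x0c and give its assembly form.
lsr r7, r0

+0x0c: c4 70 ⇒ word 0xc470 (big)
  top 6b → 0x31 → lsr [RR]
  [9:7] rd=0 = r0
  [6:4] rs=7 = r7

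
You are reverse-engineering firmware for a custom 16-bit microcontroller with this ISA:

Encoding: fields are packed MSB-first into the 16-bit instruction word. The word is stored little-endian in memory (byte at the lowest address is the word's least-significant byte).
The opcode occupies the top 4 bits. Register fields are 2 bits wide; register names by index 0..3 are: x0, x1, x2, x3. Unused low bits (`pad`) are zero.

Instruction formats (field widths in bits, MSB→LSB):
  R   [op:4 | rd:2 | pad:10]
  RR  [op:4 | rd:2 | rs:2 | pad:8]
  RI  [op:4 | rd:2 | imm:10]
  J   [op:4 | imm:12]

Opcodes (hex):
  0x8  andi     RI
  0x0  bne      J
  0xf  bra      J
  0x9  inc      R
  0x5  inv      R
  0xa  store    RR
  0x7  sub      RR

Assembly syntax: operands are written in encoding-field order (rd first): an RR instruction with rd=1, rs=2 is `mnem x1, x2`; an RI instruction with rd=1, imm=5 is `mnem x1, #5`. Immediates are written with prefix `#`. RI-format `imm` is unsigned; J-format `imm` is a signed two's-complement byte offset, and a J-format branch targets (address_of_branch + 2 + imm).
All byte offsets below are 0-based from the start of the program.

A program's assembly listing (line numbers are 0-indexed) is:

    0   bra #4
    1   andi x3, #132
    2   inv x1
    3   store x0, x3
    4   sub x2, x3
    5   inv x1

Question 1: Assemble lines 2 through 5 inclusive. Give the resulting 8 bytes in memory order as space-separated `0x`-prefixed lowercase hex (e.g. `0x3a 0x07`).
line 2 (inv): pack op=0x5:4|rd=1:2|pad=0:10 = 0x5400; little→ 00 54
line 3 (store): pack op=0xa:4|rd=0:2|rs=3:2|pad=0:8 = 0xa300; little→ 00 a3
line 4 (sub): pack op=0x7:4|rd=2:2|rs=3:2|pad=0:8 = 0x7b00; little→ 00 7b
line 5 (inv): pack op=0x5:4|rd=1:2|pad=0:10 = 0x5400; little→ 00 54

0x00 0x54 0x00 0xa3 0x00 0x7b 0x00 0x54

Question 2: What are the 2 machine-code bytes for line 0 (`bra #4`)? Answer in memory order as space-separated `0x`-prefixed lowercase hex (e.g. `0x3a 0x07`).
0x04 0xf0

0. bra fields op=0xf:4|imm=4:12 → word f004h → 04 f0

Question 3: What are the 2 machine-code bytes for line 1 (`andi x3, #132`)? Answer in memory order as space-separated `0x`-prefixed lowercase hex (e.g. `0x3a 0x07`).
0x84 0x8c

line 1 (andi): pack op=0x8:4|rd=3:2|imm=132:10 = 0x8c84; little→ 84 8c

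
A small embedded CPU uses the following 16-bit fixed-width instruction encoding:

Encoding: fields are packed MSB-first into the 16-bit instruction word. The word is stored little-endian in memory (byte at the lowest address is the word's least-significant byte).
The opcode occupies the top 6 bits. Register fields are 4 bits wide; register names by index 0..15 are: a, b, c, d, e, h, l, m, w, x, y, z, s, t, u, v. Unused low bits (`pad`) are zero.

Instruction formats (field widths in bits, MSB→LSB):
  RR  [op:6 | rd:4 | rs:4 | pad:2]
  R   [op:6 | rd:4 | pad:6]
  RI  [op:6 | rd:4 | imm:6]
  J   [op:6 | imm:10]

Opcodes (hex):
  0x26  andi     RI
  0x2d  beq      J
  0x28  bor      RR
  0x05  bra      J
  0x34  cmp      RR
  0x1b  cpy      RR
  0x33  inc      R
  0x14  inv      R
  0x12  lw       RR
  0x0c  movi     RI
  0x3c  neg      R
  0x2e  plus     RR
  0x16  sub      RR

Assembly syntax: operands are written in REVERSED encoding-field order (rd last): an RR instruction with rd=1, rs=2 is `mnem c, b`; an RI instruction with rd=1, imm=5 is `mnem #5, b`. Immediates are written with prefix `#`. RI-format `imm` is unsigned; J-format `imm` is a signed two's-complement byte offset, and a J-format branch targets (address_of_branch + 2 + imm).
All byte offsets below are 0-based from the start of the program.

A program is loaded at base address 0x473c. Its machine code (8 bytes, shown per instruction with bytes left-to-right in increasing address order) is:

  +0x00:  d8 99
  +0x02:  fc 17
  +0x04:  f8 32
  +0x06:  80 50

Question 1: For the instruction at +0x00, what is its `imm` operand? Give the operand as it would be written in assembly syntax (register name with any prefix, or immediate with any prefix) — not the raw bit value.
#24

@+00  little-endian(d8 99) = 0x99d8
  op=0x99d8>>10=0x26 ⇒ andi (RI)
  rd@[9:6]=0x7 ⇒ m
  imm@[5:0]=0x18 ⇒ #24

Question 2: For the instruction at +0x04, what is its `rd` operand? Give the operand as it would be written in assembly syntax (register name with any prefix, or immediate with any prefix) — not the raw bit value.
z

off 0x04: read f8 32 as little → 0x32f8
  op=0x32f8>>10=0xc ⇒ movi (RI)
  rd@[9:6]=0xb ⇒ z
  imm@[5:0]=0x38 ⇒ #56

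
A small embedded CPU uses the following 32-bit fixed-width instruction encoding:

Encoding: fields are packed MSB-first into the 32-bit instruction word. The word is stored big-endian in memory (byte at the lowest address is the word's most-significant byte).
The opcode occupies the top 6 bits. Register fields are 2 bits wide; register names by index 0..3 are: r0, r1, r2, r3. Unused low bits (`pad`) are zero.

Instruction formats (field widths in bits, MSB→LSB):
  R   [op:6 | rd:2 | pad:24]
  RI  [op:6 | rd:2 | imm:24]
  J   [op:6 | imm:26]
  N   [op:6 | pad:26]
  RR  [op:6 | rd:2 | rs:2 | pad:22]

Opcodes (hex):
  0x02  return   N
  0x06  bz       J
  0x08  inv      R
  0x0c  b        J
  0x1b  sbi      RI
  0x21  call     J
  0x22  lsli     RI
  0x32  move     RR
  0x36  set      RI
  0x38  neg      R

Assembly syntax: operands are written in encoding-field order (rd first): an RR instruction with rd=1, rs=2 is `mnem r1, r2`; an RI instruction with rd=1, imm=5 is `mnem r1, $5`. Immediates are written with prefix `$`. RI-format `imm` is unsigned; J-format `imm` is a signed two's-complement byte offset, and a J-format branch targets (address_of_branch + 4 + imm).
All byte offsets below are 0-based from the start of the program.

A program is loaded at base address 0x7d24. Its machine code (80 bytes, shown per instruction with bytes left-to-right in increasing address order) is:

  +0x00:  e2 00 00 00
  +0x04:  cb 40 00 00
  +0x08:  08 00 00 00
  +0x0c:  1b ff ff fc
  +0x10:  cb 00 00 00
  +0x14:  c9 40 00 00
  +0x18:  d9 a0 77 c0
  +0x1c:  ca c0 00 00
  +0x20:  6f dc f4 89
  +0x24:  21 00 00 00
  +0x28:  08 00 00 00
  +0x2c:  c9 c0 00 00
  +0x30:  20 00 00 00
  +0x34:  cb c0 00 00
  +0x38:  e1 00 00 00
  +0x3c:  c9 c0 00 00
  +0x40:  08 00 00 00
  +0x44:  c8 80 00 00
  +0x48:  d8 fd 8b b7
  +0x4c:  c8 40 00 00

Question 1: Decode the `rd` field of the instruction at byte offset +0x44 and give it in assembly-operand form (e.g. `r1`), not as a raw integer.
+0x44: c8 80 00 00 ⇒ word 0xc8800000 (big)
  opcode bits[31:26]=0x32: move/RR
  rd: (w>>24)&0x3=0x0 → r0
  rs: (w>>22)&0x3=0x2 → r2

r0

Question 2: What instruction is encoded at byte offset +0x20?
+0x20: 6f dc f4 89 ⇒ word 0x6fdcf489 (big)
  op=0x6fdcf489>>26=0x1b ⇒ sbi (RI)
  rd@[25:24]=0x3 ⇒ r3
  imm@[23:0]=0xdcf489 ⇒ $14480521

sbi r3, $14480521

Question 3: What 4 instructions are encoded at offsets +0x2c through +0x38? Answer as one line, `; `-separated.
off 0x2c: read c9 c0 00 00 as big → 0xc9c00000
  op=0xc9c00000>>26=0x32 ⇒ move (RR)
  rd: (w>>24)&0x3=0x1 → r1
  rs: (w>>22)&0x3=0x3 → r3
off 0x30: read 20 00 00 00 as big → 0x20000000
  op=0x20000000>>26=0x8 ⇒ inv (R)
  rd: (w>>24)&0x3=0x0 → r0
off 0x34: read cb c0 00 00 as big → 0xcbc00000
  op=0xcbc00000>>26=0x32 ⇒ move (RR)
  rd: (w>>24)&0x3=0x3 → r3
  rs: (w>>22)&0x3=0x3 → r3
off 0x38: read e1 00 00 00 as big → 0xe1000000
  op=0xe1000000>>26=0x38 ⇒ neg (R)
  rd: (w>>24)&0x3=0x1 → r1

move r1, r3; inv r0; move r3, r3; neg r1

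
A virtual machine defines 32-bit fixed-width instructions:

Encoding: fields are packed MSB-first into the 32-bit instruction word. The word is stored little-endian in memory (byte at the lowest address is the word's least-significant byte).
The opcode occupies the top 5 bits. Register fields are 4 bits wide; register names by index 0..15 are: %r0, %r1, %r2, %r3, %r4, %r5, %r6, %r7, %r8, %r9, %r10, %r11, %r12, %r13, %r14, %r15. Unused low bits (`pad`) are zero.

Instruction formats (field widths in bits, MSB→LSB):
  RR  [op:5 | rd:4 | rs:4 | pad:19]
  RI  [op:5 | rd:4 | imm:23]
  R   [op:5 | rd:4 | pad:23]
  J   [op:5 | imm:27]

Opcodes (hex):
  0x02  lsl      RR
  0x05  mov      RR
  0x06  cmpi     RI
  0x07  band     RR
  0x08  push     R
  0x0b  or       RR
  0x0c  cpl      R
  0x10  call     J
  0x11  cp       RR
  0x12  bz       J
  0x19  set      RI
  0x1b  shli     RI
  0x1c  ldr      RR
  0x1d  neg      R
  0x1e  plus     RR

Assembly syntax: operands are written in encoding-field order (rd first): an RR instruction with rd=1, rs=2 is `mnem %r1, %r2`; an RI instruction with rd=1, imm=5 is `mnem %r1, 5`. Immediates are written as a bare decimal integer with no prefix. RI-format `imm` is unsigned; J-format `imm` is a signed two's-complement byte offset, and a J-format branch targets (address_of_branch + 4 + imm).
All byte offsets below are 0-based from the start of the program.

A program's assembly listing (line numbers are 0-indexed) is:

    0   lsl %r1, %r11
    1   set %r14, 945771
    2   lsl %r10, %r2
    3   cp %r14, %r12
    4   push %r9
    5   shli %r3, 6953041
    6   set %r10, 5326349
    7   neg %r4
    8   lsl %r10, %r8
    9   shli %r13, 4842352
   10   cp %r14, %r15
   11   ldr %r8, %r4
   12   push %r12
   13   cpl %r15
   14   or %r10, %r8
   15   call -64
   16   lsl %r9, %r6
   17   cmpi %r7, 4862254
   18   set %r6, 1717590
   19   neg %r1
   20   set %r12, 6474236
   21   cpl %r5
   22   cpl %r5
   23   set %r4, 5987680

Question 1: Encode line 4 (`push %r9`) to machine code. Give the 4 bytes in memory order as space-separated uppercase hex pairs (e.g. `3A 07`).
00 00 80 44

4. push fields op=0x8:5|rd=9:4|pad=0:23 → word 44800000h → 00 00 80 44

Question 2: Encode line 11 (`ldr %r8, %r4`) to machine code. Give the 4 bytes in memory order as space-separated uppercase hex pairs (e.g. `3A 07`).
L11: ldr op=0x1c:5|rd=8:4|rs=4:4|pad=0:19 ⇒ 0xe4200000 ⇒ little 00 00 20 e4

00 00 20 E4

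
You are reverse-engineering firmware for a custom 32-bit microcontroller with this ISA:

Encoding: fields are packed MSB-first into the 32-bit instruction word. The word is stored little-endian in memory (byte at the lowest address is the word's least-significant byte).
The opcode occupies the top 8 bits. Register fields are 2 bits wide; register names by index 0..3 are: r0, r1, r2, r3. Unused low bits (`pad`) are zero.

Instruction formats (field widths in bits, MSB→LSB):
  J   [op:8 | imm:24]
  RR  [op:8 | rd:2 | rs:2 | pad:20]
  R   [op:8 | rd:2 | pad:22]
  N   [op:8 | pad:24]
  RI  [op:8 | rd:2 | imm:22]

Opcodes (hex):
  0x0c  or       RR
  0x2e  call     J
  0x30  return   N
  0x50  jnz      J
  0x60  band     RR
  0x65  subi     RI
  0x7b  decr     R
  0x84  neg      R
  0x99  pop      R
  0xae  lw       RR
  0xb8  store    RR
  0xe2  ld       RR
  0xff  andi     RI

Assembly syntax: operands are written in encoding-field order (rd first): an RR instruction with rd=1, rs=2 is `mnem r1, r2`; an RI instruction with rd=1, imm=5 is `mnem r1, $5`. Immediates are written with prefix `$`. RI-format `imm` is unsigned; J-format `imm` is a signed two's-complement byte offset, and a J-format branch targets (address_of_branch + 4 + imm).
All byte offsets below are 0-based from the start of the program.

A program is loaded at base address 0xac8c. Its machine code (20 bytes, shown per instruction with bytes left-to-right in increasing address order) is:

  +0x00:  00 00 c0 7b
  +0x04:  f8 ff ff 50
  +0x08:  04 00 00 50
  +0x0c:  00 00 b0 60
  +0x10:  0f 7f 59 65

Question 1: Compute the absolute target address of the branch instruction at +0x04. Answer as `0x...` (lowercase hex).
0xac8c

off 0x04: read f8 ff ff 50 as little → 0x50fffff8
  op=0x50fffff8>>24=0x50 ⇒ jnz (J)
  imm@[23:0]=0xfffff8 (s24→-8) ⇒ $-8
  target = base 0xac8c + off 0x04 + 4 + imm -8 = 0xac8c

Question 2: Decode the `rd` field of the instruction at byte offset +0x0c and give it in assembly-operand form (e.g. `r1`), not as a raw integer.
[0c] 00 00 b0 60 → 0x60b00000
  op=0x60b00000>>24=0x60 ⇒ band (RR)
  rd@[23:22]=0x2 ⇒ r2
  rs@[21:20]=0x3 ⇒ r3

r2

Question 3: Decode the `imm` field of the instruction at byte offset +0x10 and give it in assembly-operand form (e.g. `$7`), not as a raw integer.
$1670927

[10] 0f 7f 59 65 → 0x65597f0f
  opcode bits[31:24]=0x65: subi/RI
  rd@[23:22]=0x1 ⇒ r1
  imm@[21:0]=0x197f0f ⇒ $1670927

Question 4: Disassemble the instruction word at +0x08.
jnz $4

+0x08: 04 00 00 50 ⇒ word 0x50000004 (little)
  opcode bits[31:24]=0x50: jnz/J
  imm@[23:0]=0x4 ⇒ $4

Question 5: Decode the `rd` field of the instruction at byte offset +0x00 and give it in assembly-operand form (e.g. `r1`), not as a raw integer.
off 0x00: read 00 00 c0 7b as little → 0x7bc00000
  opcode bits[31:24]=0x7b: decr/R
  rd@[23:22]=0x3 ⇒ r3

r3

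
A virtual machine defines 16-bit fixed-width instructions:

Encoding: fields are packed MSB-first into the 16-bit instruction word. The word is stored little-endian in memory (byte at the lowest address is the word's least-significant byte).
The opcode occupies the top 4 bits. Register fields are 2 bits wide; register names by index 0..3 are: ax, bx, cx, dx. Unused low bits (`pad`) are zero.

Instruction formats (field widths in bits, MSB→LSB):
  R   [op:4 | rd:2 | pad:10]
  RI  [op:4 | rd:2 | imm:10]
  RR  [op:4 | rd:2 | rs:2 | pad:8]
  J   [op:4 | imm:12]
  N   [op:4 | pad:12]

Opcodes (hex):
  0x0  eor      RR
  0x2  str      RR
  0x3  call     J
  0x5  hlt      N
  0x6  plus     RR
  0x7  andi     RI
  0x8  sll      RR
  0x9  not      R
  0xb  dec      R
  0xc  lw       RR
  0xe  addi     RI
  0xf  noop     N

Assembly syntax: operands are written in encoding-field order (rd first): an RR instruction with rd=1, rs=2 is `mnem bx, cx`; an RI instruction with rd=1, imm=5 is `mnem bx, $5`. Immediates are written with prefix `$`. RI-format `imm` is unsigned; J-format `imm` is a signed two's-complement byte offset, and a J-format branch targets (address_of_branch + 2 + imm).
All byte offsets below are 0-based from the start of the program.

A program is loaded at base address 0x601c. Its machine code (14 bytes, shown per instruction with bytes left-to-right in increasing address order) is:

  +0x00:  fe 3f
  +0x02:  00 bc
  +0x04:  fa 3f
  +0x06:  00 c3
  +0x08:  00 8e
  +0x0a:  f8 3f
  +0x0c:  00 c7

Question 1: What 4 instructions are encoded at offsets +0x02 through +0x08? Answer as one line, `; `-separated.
dec dx; call $-6; lw ax, dx; sll dx, cx

[02] 00 bc → 0xbc00
  top 4b → 0xb → dec [R]
  [11:10] rd=3 = dx
[04] fa 3f → 0x3ffa
  top 4b → 0x3 → call [J]
  [11:0] imm=4090 (s12→-6) = $-6
[06] 00 c3 → 0xc300
  top 4b → 0xc → lw [RR]
  [11:10] rd=0 = ax
  [9:8] rs=3 = dx
[08] 00 8e → 0x8e00
  top 4b → 0x8 → sll [RR]
  [11:10] rd=3 = dx
  [9:8] rs=2 = cx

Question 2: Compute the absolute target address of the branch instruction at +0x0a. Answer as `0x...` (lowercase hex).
0x6020

[0a] f8 3f → 0x3ff8
  op=0x3ff8>>12=0x3 ⇒ call (J)
  imm@[11:0]=0xff8 (s12→-8) ⇒ $-8
  target = base 0x601c + off 0x0a + 2 + imm -8 = 0x6020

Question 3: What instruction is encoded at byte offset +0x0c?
lw bx, dx

@+0c  little-endian(00 c7) = 0xc700
  opcode bits[15:12]=0xc: lw/RR
  rd@[11:10]=0x1 ⇒ bx
  rs@[9:8]=0x3 ⇒ dx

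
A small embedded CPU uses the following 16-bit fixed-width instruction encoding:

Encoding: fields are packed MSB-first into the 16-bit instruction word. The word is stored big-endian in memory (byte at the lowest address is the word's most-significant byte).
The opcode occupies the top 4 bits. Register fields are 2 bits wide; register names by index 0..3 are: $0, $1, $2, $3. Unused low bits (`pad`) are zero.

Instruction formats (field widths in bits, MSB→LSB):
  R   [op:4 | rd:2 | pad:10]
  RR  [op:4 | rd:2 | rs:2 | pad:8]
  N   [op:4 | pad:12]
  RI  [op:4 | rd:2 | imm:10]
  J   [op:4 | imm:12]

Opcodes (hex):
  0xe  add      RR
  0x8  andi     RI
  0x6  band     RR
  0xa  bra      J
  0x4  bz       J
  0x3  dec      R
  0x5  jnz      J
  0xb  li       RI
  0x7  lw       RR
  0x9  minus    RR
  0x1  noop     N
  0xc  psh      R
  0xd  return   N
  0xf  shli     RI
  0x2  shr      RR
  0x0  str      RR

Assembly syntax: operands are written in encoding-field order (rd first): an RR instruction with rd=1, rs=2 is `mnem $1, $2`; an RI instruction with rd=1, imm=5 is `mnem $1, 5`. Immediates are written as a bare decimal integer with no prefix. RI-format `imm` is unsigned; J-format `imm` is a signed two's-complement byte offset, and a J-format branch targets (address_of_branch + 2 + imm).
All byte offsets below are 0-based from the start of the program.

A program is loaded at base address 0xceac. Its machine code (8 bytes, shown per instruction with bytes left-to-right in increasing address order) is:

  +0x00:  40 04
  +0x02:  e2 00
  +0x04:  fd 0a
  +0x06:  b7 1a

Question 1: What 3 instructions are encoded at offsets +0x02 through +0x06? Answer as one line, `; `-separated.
add $0, $2; shli $3, 266; li $1, 794

+0x02: e2 00 ⇒ word 0xe200 (big)
  op=0xe200>>12=0xe ⇒ add (RR)
  [11:10] rd=0 = $0
  [9:8] rs=2 = $2
+0x04: fd 0a ⇒ word 0xfd0a (big)
  op=0xfd0a>>12=0xf ⇒ shli (RI)
  [11:10] rd=3 = $3
  [9:0] imm=266 = 266
+0x06: b7 1a ⇒ word 0xb71a (big)
  op=0xb71a>>12=0xb ⇒ li (RI)
  [11:10] rd=1 = $1
  [9:0] imm=794 = 794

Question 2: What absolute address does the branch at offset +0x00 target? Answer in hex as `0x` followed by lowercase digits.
0xceb2

[00] 40 04 → 0x4004
  top 4b → 0x4 → bz [J]
  imm: (w>>0)&0xfff=0x4 → 4
  target = base 0xceac + off 0x00 + 2 + imm 4 = 0xceb2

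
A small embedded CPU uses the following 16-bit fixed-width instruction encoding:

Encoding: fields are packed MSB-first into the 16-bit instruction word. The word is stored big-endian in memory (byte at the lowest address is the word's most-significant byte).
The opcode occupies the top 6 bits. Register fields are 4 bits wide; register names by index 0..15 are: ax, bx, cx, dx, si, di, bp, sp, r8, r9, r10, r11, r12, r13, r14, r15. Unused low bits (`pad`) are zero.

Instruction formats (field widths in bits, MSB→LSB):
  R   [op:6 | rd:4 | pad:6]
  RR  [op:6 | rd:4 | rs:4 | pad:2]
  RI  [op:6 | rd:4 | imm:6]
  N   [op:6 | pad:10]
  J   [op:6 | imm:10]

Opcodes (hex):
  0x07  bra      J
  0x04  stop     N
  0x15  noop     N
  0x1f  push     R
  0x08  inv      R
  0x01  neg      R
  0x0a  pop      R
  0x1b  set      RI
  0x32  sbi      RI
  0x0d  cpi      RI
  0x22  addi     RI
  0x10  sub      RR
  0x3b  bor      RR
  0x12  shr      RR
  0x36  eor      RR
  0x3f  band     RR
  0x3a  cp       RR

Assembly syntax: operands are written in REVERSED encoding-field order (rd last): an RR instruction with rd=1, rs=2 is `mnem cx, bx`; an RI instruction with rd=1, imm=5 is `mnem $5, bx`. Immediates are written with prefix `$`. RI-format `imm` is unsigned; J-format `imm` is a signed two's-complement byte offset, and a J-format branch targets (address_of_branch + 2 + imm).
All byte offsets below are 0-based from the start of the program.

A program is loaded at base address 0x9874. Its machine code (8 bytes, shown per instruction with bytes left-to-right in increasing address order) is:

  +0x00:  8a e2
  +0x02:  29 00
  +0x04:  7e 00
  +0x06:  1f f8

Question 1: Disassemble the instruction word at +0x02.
pop si

[02] 29 00 → 0x2900
  top 6b → 0xa → pop [R]
  rd@[9:6]=0x4 ⇒ si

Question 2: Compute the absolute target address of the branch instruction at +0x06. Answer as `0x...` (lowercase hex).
off 0x06: read 1f f8 as big → 0x1ff8
  op=0x1ff8>>10=0x7 ⇒ bra (J)
  [9:0] imm=1016 (s10→-8) = $-8
  target = base 0x9874 + off 0x06 + 2 + imm -8 = 0x9874

0x9874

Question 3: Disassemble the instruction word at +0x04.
off 0x04: read 7e 00 as big → 0x7e00
  top 6b → 0x1f → push [R]
  rd: (w>>6)&0xf=0x8 → r8

push r8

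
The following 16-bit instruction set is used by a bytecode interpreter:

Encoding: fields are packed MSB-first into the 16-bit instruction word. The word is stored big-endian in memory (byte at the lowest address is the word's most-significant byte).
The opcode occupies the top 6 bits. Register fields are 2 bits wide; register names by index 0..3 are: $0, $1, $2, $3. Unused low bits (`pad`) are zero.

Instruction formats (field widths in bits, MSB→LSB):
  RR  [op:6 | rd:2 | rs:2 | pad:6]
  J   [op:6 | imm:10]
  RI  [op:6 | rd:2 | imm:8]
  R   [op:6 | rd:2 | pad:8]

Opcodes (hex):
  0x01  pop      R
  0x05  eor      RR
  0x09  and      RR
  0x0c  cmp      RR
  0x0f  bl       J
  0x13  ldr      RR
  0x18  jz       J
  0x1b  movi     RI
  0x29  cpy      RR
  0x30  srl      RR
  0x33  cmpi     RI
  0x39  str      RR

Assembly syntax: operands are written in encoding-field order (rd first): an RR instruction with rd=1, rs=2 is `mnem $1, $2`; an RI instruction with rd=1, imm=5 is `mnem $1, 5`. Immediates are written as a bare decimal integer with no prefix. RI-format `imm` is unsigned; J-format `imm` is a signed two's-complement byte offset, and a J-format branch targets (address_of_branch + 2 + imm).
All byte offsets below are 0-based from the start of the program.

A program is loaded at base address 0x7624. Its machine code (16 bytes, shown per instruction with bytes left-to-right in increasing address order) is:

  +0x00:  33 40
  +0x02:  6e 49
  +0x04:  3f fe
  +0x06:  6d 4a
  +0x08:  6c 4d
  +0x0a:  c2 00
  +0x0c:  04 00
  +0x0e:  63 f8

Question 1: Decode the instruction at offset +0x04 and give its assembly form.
bl -2

off 0x04: read 3f fe as big → 0x3ffe
  top 6b → 0xf → bl [J]
  [9:0] imm=1022 (s10→-2) = -2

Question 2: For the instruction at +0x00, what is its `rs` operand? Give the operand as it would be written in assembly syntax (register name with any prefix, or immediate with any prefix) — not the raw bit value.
$1

off 0x00: read 33 40 as big → 0x3340
  top 6b → 0xc → cmp [RR]
  rd: (w>>8)&0x3=0x3 → $3
  rs: (w>>6)&0x3=0x1 → $1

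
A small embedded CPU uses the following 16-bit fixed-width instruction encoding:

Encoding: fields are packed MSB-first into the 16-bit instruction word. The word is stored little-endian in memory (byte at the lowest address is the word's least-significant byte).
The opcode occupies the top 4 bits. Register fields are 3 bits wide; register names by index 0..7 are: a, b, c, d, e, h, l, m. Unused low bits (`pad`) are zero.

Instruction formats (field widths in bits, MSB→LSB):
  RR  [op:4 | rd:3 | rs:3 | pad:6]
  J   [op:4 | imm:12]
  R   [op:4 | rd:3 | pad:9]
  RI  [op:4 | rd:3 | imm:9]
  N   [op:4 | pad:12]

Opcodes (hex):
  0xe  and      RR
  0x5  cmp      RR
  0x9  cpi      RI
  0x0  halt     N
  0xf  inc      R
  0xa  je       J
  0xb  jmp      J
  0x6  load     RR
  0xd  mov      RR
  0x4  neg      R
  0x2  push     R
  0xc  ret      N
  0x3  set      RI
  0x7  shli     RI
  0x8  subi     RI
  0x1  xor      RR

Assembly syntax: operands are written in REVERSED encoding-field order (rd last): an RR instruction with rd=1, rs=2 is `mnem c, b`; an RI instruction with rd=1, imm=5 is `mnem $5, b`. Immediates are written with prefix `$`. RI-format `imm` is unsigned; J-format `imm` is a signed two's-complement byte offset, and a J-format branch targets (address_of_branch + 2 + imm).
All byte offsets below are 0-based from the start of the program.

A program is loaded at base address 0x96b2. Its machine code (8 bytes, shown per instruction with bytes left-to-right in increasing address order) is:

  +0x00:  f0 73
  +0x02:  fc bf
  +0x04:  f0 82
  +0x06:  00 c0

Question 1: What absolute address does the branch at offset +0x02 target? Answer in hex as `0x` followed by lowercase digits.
off 0x02: read fc bf as little → 0xbffc
  op=0xbffc>>12=0xb ⇒ jmp (J)
  [11:0] imm=4092 (s12→-4) = $-4
  target = base 0x96b2 + off 0x02 + 2 + imm -4 = 0x96b2

0x96b2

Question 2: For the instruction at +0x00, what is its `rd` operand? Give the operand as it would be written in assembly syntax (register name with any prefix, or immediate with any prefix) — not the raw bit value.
@+00  little-endian(f0 73) = 0x73f0
  top 4b → 0x7 → shli [RI]
  rd: (w>>9)&0x7=0x1 → b
  imm: (w>>0)&0x1ff=0x1f0 → $496

b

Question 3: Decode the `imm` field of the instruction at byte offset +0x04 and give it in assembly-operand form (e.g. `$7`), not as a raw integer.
$240

[04] f0 82 → 0x82f0
  op=0x82f0>>12=0x8 ⇒ subi (RI)
  rd: (w>>9)&0x7=0x1 → b
  imm: (w>>0)&0x1ff=0xf0 → $240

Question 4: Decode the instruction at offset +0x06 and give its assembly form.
off 0x06: read 00 c0 as little → 0xc000
  opcode bits[15:12]=0xc: ret/N

ret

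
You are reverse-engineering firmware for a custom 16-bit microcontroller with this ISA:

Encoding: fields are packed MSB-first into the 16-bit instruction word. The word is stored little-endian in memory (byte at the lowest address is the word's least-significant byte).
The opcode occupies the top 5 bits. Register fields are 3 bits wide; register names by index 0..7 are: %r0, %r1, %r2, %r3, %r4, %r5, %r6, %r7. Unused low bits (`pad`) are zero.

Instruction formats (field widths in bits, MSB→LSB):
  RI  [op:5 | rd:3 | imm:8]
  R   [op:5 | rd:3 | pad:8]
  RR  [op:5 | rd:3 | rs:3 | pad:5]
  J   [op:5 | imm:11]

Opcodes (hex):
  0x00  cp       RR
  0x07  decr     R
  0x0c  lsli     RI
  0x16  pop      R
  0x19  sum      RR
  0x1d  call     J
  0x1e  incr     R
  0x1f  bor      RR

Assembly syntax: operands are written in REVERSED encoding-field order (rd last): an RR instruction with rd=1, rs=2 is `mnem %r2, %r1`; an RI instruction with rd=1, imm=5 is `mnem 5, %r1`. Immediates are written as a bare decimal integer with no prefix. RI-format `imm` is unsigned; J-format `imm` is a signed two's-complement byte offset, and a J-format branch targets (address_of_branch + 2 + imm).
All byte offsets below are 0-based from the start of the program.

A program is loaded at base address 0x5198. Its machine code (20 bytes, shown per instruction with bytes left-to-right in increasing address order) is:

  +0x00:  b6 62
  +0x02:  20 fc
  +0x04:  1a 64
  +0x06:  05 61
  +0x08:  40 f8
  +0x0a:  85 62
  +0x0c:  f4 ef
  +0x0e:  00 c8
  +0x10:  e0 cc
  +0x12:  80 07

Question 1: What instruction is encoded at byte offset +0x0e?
@+0e  little-endian(00 c8) = 0xc800
  op=0xc800>>11=0x19 ⇒ sum (RR)
  rd@[10:8]=0x0 ⇒ %r0
  rs@[7:5]=0x0 ⇒ %r0

sum %r0, %r0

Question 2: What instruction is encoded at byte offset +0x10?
off 0x10: read e0 cc as little → 0xcce0
  opcode bits[15:11]=0x19: sum/RR
  rd@[10:8]=0x4 ⇒ %r4
  rs@[7:5]=0x7 ⇒ %r7

sum %r7, %r4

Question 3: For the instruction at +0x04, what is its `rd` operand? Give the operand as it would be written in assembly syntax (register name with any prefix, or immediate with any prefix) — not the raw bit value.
off 0x04: read 1a 64 as little → 0x641a
  opcode bits[15:11]=0xc: lsli/RI
  [10:8] rd=4 = %r4
  [7:0] imm=26 = 26

%r4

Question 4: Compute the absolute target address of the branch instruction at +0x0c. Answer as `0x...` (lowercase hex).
off 0x0c: read f4 ef as little → 0xeff4
  top 5b → 0x1d → call [J]
  imm@[10:0]=0x7f4 (s11→-12) ⇒ -12
  target = base 0x5198 + off 0x0c + 2 + imm -12 = 0x519a

0x519a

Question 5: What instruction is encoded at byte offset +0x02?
bor %r1, %r4

@+02  little-endian(20 fc) = 0xfc20
  op=0xfc20>>11=0x1f ⇒ bor (RR)
  [10:8] rd=4 = %r4
  [7:5] rs=1 = %r1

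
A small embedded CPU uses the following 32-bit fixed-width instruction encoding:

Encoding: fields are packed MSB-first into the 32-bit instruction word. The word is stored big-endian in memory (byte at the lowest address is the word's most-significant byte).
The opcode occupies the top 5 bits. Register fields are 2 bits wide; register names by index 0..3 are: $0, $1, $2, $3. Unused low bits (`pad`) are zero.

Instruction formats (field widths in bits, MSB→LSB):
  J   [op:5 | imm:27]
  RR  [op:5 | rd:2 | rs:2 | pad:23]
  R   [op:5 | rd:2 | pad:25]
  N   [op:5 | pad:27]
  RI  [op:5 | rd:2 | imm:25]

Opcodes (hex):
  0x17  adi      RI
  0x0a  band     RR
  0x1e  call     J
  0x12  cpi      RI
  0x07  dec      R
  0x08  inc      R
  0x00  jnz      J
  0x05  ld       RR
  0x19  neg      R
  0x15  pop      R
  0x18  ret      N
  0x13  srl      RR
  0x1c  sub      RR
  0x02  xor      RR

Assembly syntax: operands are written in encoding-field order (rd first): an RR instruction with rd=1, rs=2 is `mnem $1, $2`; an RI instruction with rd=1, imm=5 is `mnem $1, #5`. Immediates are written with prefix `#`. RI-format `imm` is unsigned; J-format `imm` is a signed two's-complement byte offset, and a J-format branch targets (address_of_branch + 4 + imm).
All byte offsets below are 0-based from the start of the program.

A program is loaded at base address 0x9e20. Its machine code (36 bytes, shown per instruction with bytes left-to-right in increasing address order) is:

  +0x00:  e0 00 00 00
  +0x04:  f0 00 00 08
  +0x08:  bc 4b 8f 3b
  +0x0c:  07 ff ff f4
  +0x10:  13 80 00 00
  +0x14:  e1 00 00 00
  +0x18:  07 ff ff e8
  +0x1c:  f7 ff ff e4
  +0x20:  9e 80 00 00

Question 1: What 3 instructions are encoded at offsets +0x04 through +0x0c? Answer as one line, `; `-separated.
[04] f0 00 00 08 → 0xf0000008
  opcode bits[31:27]=0x1e: call/J
  [26:0] imm=8 = #8
[08] bc 4b 8f 3b → 0xbc4b8f3b
  opcode bits[31:27]=0x17: adi/RI
  [26:25] rd=2 = $2
  [24:0] imm=4951867 = #4951867
[0c] 07 ff ff f4 → 0x07fffff4
  opcode bits[31:27]=0x0: jnz/J
  [26:0] imm=134217716 (s27→-12) = #-12

call #8; adi $2, #4951867; jnz #-12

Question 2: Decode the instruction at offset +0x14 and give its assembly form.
+0x14: e1 00 00 00 ⇒ word 0xe1000000 (big)
  top 5b → 0x1c → sub [RR]
  rd: (w>>25)&0x3=0x0 → $0
  rs: (w>>23)&0x3=0x2 → $2

sub $0, $2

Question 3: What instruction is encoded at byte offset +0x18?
+0x18: 07 ff ff e8 ⇒ word 0x07ffffe8 (big)
  opcode bits[31:27]=0x0: jnz/J
  [26:0] imm=134217704 (s27→-24) = #-24

jnz #-24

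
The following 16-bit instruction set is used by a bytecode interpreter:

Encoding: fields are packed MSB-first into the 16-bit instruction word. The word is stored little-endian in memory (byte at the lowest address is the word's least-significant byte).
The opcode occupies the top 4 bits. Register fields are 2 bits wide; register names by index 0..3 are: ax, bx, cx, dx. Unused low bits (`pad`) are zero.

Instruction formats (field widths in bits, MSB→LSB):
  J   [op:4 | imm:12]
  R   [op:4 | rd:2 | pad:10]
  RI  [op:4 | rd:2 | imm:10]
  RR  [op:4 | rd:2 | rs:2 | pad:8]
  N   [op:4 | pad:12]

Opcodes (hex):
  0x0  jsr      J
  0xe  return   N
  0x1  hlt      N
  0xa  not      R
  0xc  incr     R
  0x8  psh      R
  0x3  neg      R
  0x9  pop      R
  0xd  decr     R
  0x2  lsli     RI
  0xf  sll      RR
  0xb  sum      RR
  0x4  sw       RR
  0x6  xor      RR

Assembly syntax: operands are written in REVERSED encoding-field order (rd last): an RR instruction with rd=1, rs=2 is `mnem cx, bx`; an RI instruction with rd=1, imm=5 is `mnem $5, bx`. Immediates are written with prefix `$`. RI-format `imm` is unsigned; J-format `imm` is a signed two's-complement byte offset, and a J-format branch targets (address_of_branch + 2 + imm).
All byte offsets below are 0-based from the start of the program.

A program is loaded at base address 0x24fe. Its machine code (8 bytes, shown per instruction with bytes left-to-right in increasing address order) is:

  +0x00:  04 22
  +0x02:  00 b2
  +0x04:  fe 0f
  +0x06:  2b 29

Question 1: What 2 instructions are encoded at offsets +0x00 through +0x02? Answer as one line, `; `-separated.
@+00  little-endian(04 22) = 0x2204
  op=0x2204>>12=0x2 ⇒ lsli (RI)
  rd: (w>>10)&0x3=0x0 → ax
  imm: (w>>0)&0x3ff=0x204 → $516
@+02  little-endian(00 b2) = 0xb200
  op=0xb200>>12=0xb ⇒ sum (RR)
  rd: (w>>10)&0x3=0x0 → ax
  rs: (w>>8)&0x3=0x2 → cx

lsli $516, ax; sum cx, ax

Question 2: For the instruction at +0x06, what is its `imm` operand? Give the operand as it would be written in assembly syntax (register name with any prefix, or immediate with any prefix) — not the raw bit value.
$299

[06] 2b 29 → 0x292b
  op=0x292b>>12=0x2 ⇒ lsli (RI)
  rd: (w>>10)&0x3=0x2 → cx
  imm: (w>>0)&0x3ff=0x12b → $299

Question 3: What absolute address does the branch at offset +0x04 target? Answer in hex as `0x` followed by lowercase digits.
+0x04: fe 0f ⇒ word 0x0ffe (little)
  op=0x0ffe>>12=0x0 ⇒ jsr (J)
  imm: (w>>0)&0xfff=0xffe (s12→-2) → $-2
  target = base 0x24fe + off 0x04 + 2 + imm -2 = 0x2502

0x2502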